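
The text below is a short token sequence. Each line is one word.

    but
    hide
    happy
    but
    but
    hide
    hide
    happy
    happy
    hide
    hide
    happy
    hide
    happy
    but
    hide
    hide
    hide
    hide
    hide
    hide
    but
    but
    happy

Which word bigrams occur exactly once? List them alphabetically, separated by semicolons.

Bigram counts meeting the condition (exactly once):
  but happy: 1
  happy happy: 1
  hide but: 1

but happy; happy happy; hide but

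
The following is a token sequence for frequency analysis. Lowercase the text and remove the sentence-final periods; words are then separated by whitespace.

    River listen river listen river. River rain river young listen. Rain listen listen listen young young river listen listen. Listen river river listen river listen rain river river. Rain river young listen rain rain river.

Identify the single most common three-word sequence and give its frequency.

"river listen river", 3 times

Trigram frequencies (highest first):
  river listen river: 3
  listen river listen: 2
  listen river river: 2
  river river rain: 2
  river rain river: 2
  rain river young: 2
  … (17 more, each ≤ 2)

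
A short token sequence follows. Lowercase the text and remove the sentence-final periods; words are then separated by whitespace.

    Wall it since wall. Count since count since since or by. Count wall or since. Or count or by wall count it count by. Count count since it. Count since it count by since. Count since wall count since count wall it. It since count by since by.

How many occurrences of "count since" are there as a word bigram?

Scanning the 47 overlapping bigram windows for "count since":
  position 5–6: count since
  position 7–8: count since
  position 26–27: count since
  position 29–30: count since
  position 35–36: count since
  position 38–39: count since

6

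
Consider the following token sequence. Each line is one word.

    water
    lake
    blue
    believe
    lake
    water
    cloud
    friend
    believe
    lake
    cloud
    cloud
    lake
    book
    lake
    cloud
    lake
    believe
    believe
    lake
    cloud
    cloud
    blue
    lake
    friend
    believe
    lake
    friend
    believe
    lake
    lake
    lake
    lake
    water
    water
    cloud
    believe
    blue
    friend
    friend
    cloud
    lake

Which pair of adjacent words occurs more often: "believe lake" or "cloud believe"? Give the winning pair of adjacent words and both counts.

"believe lake" (5 vs 1)

"believe lake": 5 occurrences
"cloud believe": 1 occurrence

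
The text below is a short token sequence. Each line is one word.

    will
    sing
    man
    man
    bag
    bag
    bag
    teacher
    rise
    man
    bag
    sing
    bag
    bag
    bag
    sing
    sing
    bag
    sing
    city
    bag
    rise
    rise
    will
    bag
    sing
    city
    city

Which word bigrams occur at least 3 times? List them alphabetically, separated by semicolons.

Bigram counts meeting the condition (at least 3 times):
  bag bag: 4
  bag sing: 4

bag bag; bag sing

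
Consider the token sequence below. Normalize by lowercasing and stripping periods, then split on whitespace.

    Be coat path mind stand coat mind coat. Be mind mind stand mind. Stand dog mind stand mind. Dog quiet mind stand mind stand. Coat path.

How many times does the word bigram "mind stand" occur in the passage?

Scanning the 25 overlapping bigram windows for "mind stand":
  position 4–5: mind stand
  position 11–12: mind stand
  position 13–14: mind stand
  position 16–17: mind stand
  position 21–22: mind stand
  position 23–24: mind stand

6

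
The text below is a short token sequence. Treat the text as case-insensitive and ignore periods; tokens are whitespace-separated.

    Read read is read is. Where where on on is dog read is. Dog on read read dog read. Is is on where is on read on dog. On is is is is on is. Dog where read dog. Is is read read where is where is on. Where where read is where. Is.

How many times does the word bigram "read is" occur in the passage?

Scanning the 53 overlapping bigram windows for "read is":
  position 2–3: read is
  position 4–5: read is
  position 12–13: read is
  position 19–20: read is
  position 51–52: read is

5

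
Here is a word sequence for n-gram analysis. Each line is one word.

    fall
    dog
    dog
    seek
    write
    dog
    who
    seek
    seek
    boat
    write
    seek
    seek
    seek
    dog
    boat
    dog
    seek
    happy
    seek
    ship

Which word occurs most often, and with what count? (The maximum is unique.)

"seek", 8 times

Unigram frequencies (highest first):
  seek: 8
  dog: 5
  write: 2
  boat: 2
  fall: 1
  who: 1
  … (2 more, each ≤ 1)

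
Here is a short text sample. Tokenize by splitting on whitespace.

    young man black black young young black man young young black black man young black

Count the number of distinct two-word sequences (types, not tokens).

15 tokens → 14 bigram windows in total.
Repeated bigrams (each contributes count−1 duplicates):
  young black: 3
  black black: 2
  black man: 2
  man young: 2
  young young: 2
6 duplicate windows → 14 − 6 = 8 distinct.

8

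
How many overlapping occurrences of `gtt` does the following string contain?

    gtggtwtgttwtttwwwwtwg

1

Sliding a length-3 window over the 21 characters (19 positions):
  position 8–10: gtt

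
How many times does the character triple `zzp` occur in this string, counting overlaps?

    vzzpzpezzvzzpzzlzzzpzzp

4

Sliding a length-3 window over the 23 characters (21 positions):
  position 2–4: zzp
  position 11–13: zzp
  position 18–20: zzp
  position 21–23: zzp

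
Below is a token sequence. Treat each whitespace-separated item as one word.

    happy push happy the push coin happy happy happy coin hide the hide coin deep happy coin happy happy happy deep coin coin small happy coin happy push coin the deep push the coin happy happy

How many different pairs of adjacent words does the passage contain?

36 tokens → 35 bigram windows in total.
Repeated bigrams (each contributes count−1 duplicates):
  happy happy: 5
  coin happy: 4
  happy coin: 3
  happy push: 2
  push coin: 2
11 duplicate windows → 35 − 11 = 24 distinct.

24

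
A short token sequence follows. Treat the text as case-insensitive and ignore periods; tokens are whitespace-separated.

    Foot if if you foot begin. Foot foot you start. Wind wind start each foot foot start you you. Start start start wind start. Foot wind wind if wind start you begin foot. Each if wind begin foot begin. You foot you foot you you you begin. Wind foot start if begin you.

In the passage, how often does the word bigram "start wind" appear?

Scanning the 52 overlapping bigram windows for "start wind":
  position 10–11: start wind
  position 22–23: start wind

2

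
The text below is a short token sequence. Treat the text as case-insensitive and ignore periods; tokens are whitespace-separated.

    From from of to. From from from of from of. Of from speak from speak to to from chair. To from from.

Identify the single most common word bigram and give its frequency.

Bigram frequencies (highest first):
  from from: 4
  from of: 3
  to from: 3
  of from: 2
  from speak: 2
  of to: 1
  … (6 more, each ≤ 1)

"from from", 4 times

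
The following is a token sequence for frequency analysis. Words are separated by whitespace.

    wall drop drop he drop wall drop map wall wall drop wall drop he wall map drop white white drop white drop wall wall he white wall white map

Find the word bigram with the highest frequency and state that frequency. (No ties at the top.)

"wall drop", 4 times

Bigram frequencies (highest first):
  wall drop: 4
  drop wall: 3
  drop he: 2
  wall wall: 2
  drop white: 2
  white drop: 2
  … (13 more, each ≤ 1)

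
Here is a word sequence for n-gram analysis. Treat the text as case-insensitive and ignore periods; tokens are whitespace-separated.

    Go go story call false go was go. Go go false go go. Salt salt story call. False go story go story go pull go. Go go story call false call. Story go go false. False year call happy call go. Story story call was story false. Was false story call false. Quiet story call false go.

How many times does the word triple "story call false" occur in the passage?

5

Scanning the 55 overlapping trigram windows for "story call false":
  position 3–5: story call false
  position 16–18: story call false
  position 28–30: story call false
  position 50–52: story call false
  position 54–56: story call false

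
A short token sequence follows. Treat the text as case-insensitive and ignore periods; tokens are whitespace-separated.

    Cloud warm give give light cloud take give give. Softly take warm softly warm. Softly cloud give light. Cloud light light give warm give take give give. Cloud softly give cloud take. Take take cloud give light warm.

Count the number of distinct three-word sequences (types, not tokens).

33

38 tokens → 36 trigram windows in total.
Repeated trigrams (each contributes count−1 duplicates):
  cloud give light: 2
  give light cloud: 2
  take give give: 2
3 duplicate windows → 36 − 3 = 33 distinct.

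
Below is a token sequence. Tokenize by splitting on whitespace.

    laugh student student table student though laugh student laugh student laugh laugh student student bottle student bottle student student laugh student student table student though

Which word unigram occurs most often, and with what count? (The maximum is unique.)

"student", 13 times

Unigram frequencies (highest first):
  student: 13
  laugh: 6
  table: 2
  though: 2
  bottle: 2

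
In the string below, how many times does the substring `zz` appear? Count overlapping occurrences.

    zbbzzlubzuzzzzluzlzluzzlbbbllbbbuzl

Sliding a length-2 window over the 35 characters (34 positions):
  position 4–5: zz
  position 11–12: zz
  position 12–13: zz
  position 13–14: zz
  position 22–23: zz

5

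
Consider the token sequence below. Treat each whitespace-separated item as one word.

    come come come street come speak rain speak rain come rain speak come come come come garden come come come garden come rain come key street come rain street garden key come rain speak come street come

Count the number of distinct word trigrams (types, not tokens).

27

37 tokens → 35 trigram windows in total.
Repeated trigrams (each contributes count−1 duplicates):
  come come come: 4
  come come garden: 2
  come garden come: 2
  come rain speak: 2
  come street come: 2
  rain speak come: 2
8 duplicate windows → 35 − 8 = 27 distinct.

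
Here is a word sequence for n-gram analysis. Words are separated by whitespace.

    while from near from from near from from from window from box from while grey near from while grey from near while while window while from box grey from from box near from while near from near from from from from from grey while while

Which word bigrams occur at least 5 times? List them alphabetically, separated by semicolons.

Bigram counts meeting the condition (at least 5 times):
  from from: 8
  near from: 6

from from; near from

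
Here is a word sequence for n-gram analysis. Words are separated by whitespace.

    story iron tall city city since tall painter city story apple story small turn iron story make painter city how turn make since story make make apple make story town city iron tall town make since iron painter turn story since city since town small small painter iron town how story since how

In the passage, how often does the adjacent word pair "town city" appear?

1

Scanning the 52 overlapping bigram windows for "town city":
  position 30–31: town city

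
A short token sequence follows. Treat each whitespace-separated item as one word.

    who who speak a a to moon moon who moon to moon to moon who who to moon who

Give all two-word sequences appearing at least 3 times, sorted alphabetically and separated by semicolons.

Bigram counts meeting the condition (at least 3 times):
  moon who: 3
  to moon: 4

moon who; to moon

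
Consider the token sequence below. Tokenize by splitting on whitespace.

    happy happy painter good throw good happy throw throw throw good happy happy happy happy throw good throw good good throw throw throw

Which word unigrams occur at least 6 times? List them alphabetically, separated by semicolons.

Unigram counts meeting the condition (at least 6 times):
  good: 6
  happy: 7
  throw: 9

good; happy; throw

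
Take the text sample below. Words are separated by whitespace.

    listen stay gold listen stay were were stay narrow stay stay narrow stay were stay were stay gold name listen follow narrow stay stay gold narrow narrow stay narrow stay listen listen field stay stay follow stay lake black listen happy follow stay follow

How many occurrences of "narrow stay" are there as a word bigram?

5

Scanning the 43 overlapping bigram windows for "narrow stay":
  position 9–10: narrow stay
  position 12–13: narrow stay
  position 22–23: narrow stay
  position 27–28: narrow stay
  position 29–30: narrow stay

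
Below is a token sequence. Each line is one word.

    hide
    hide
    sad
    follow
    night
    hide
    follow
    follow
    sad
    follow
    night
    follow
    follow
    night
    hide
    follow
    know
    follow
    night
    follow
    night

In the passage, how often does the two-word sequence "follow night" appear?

5

Scanning the 20 overlapping bigram windows for "follow night":
  position 4–5: follow night
  position 10–11: follow night
  position 13–14: follow night
  position 18–19: follow night
  position 20–21: follow night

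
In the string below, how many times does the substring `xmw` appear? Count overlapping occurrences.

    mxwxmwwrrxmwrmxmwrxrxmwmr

4

Sliding a length-3 window over the 25 characters (23 positions):
  position 4–6: xmw
  position 10–12: xmw
  position 15–17: xmw
  position 21–23: xmw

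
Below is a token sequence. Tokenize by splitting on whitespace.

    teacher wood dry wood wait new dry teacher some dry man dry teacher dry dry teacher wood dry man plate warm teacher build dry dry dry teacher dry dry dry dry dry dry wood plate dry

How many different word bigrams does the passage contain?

36 tokens → 35 bigram windows in total.
Repeated bigrams (each contributes count−1 duplicates):
  dry dry: 8
  dry teacher: 4
  dry man: 2
  dry wood: 2
  teacher dry: 2
  teacher wood: 2
  wood dry: 2
15 duplicate windows → 35 − 15 = 20 distinct.

20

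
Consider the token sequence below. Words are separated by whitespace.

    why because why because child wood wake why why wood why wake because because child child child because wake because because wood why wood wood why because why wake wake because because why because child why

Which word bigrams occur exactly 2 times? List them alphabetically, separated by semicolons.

child child; why wake; why wood

Bigram counts meeting the condition (exactly 2 times):
  child child: 2
  why wake: 2
  why wood: 2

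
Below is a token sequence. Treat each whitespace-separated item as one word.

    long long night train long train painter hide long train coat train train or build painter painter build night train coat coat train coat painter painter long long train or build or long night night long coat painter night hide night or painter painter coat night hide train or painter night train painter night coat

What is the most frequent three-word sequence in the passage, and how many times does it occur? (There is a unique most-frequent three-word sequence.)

"train or build", 2 times

Trigram frequencies (highest first):
  train or build: 2
  long long night: 1
  long night train: 1
  night train long: 1
  train long train: 1
  long train painter: 1
  … (46 more, each ≤ 1)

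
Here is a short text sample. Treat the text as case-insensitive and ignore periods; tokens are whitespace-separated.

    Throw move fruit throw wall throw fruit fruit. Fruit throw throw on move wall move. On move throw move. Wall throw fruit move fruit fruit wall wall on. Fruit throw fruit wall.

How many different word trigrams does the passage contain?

32 tokens → 30 trigram windows in total.
Repeated trigrams (each contributes count−1 duplicates):
  wall throw fruit: 2
1 duplicate windows → 30 − 1 = 29 distinct.

29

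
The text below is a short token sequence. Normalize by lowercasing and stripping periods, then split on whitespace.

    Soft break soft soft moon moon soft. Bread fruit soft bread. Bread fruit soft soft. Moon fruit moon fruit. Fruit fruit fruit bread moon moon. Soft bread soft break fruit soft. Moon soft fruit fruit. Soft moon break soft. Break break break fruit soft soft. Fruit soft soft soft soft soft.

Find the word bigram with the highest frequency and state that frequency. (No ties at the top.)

Bigram frequencies (highest first):
  soft soft: 7
  fruit soft: 6
  soft moon: 4
  fruit fruit: 4
  soft break: 3
  moon soft: 3
  … (14 more, each ≤ 3)

"soft soft", 7 times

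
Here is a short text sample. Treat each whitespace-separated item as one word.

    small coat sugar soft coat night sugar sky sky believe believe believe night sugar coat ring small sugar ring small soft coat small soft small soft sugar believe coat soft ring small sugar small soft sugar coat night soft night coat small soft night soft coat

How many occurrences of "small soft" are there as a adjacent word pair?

5

Scanning the 45 overlapping bigram windows for "small soft":
  position 20–21: small soft
  position 23–24: small soft
  position 25–26: small soft
  position 34–35: small soft
  position 42–43: small soft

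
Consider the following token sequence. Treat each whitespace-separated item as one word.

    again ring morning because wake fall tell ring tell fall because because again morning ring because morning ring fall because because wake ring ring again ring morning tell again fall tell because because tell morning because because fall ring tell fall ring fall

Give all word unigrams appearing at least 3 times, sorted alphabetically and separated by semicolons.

Unigram counts meeting the condition (at least 3 times):
  again: 4
  because: 10
  fall: 7
  morning: 5
  ring: 9
  tell: 6

again; because; fall; morning; ring; tell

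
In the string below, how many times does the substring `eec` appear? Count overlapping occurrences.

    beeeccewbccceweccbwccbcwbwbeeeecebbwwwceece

Sliding a length-3 window over the 43 characters (41 positions):
  position 3–5: eec
  position 30–32: eec
  position 40–42: eec

3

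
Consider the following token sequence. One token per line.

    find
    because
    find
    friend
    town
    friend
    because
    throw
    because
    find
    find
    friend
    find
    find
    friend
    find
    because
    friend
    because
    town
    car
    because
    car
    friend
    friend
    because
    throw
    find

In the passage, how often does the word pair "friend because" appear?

3

Scanning the 27 overlapping bigram windows for "friend because":
  position 6–7: friend because
  position 18–19: friend because
  position 25–26: friend because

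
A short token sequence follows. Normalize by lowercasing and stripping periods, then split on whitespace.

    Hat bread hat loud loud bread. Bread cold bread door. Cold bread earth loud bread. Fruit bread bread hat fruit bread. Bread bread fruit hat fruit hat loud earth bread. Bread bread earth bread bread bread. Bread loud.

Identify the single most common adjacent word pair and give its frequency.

Bigram frequencies (highest first):
  bread bread: 9
  bread hat: 2
  hat loud: 2
  loud bread: 2
  cold bread: 2
  bread earth: 2
  … (13 more, each ≤ 2)

"bread bread", 9 times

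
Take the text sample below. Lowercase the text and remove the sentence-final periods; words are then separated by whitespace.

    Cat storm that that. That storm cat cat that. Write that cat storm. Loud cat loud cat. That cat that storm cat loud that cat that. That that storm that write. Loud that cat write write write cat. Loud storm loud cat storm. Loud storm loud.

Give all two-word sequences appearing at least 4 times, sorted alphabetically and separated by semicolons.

cat that; storm loud; that cat; that that

Bigram counts meeting the condition (at least 4 times):
  cat that: 4
  storm loud: 4
  that cat: 4
  that that: 4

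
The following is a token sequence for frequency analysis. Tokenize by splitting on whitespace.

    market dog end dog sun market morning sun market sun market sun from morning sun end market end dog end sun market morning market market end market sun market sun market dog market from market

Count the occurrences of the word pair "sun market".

6

Scanning the 34 overlapping bigram windows for "sun market":
  position 5–6: sun market
  position 8–9: sun market
  position 10–11: sun market
  position 21–22: sun market
  position 28–29: sun market
  position 30–31: sun market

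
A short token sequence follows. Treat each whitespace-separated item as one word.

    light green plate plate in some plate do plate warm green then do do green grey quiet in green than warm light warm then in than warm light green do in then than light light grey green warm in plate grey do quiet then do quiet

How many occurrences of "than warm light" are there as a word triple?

2

Scanning the 44 overlapping trigram windows for "than warm light":
  position 20–22: than warm light
  position 26–28: than warm light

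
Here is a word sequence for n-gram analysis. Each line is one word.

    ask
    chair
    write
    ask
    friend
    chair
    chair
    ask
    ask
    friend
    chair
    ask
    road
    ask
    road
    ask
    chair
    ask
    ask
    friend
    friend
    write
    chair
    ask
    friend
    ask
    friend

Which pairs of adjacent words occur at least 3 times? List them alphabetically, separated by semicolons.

ask friend; chair ask

Bigram counts meeting the condition (at least 3 times):
  ask friend: 5
  chair ask: 4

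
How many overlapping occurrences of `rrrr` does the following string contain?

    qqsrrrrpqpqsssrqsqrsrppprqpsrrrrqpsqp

2

Sliding a length-4 window over the 37 characters (34 positions):
  position 4–7: rrrr
  position 29–32: rrrr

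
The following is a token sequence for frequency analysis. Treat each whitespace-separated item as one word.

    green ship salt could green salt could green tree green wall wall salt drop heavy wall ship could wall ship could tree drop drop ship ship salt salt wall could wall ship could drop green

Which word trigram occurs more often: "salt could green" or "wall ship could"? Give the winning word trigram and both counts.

"wall ship could" (3 vs 2)

"salt could green": 2 occurrences
"wall ship could": 3 occurrences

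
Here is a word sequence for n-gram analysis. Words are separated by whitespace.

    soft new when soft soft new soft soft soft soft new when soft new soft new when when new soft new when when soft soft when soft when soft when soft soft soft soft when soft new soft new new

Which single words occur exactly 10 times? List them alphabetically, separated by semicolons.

new; when

Unigram counts meeting the condition (exactly 10 times):
  new: 10
  when: 10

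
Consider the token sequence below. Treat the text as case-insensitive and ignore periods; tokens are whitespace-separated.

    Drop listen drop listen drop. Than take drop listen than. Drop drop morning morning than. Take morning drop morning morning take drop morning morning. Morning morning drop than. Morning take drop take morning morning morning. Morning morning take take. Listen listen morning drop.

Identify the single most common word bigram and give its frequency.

"morning morning", 9 times

Bigram frequencies (highest first):
  morning morning: 9
  drop listen: 3
  take drop: 3
  drop morning: 3
  morning drop: 3
  morning take: 3
  … (14 more, each ≤ 2)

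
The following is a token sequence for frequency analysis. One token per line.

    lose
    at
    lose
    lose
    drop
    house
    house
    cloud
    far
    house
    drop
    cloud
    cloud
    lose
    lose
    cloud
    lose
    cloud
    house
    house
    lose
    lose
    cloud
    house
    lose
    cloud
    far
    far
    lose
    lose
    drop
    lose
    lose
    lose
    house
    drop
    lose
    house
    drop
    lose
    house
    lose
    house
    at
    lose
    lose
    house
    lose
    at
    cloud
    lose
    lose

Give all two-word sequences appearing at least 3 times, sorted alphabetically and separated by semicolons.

cloud lose; drop lose; house drop; house lose; lose cloud; lose house; lose lose

Bigram counts meeting the condition (at least 3 times):
  cloud lose: 3
  drop lose: 3
  house drop: 3
  house lose: 4
  lose cloud: 4
  lose house: 5
  lose lose: 8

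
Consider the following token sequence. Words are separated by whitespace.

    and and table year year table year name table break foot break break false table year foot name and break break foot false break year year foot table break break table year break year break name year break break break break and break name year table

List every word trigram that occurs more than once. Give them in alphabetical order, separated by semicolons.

Trigram counts meeting the condition (more than once):
  break break break: 2
  break name year: 2

break break break; break name year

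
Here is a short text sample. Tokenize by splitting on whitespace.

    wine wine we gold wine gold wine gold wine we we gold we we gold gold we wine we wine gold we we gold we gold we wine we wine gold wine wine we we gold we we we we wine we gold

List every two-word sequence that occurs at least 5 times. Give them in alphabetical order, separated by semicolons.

Bigram counts meeting the condition (at least 5 times):
  gold we: 6
  we gold: 7
  we we: 7
  we wine: 5
  wine we: 6

gold we; we gold; we we; we wine; wine we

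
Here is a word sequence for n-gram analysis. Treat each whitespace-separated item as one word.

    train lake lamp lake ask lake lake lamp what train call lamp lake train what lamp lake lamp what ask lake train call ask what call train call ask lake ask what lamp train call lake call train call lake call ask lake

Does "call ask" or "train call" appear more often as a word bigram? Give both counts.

"call ask": 3 occurrences
"train call": 5 occurrences

"train call" (5 vs 3)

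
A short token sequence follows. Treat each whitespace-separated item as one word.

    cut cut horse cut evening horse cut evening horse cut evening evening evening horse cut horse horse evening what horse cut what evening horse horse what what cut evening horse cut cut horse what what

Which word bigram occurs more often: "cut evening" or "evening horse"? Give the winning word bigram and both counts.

"cut evening": 4 occurrences
"evening horse": 5 occurrences

"evening horse" (5 vs 4)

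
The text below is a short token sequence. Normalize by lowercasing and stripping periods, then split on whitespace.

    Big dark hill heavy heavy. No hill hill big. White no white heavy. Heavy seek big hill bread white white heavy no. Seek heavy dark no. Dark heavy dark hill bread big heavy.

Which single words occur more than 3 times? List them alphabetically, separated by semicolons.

Unigram counts meeting the condition (more than 3 times):
  big: 4
  dark: 4
  heavy: 8
  hill: 5
  no: 4
  white: 4

big; dark; heavy; hill; no; white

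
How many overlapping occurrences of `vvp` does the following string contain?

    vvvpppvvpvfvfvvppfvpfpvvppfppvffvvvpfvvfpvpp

5

Sliding a length-3 window over the 44 characters (42 positions):
  position 2–4: vvp
  position 7–9: vvp
  position 14–16: vvp
  position 23–25: vvp
  position 34–36: vvp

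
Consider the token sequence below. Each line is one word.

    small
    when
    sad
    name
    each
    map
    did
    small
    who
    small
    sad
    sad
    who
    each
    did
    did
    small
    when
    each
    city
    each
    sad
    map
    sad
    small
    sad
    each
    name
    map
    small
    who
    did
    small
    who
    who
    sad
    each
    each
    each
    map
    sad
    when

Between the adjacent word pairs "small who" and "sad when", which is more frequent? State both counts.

"small who" (3 vs 1)

"small who": 3 occurrences
"sad when": 1 occurrence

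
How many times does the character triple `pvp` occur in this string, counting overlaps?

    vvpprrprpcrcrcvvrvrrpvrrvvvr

0

Sliding a length-3 window over the 28 characters (26 positions):
  (no match at any position)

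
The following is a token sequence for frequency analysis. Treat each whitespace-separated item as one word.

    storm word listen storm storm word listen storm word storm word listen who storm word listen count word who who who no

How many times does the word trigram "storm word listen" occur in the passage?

4

Scanning the 20 overlapping trigram windows for "storm word listen":
  position 1–3: storm word listen
  position 5–7: storm word listen
  position 10–12: storm word listen
  position 14–16: storm word listen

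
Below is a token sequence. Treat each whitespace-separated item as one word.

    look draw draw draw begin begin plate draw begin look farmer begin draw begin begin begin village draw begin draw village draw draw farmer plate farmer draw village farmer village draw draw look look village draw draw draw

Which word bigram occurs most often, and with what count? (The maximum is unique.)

Bigram frequencies (highest first):
  draw draw: 6
  draw begin: 4
  village draw: 4
  begin begin: 3
  begin draw: 2
  draw village: 2
  … (16 more, each ≤ 1)

"draw draw", 6 times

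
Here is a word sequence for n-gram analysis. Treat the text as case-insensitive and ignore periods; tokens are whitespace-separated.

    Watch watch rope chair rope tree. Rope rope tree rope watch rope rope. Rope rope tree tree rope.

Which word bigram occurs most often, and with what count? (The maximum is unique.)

Bigram frequencies (highest first):
  rope rope: 4
  rope tree: 3
  tree rope: 3
  watch rope: 2
  watch watch: 1
  rope chair: 1
  … (3 more, each ≤ 1)

"rope rope", 4 times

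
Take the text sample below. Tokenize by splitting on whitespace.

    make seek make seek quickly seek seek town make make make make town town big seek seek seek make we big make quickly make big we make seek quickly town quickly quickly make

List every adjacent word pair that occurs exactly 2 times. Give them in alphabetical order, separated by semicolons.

quickly make; seek make; seek quickly

Bigram counts meeting the condition (exactly 2 times):
  quickly make: 2
  seek make: 2
  seek quickly: 2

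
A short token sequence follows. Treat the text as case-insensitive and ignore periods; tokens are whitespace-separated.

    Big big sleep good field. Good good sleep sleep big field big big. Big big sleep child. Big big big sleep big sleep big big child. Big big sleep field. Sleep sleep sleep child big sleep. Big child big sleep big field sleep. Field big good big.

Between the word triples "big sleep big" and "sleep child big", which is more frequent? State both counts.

"big sleep big" (4 vs 2)

"big sleep big": 4 occurrences
"sleep child big": 2 occurrences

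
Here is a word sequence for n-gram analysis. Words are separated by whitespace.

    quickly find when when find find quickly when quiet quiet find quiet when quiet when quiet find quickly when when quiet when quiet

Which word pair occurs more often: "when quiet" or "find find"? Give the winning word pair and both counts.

"when quiet" (5 vs 1)

"when quiet": 5 occurrences
"find find": 1 occurrence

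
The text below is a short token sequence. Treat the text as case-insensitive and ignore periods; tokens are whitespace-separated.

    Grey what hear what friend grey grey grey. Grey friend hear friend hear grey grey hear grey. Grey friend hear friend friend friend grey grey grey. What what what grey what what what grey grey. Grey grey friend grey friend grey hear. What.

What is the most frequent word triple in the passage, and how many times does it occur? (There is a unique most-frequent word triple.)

Trigram frequencies (highest first):
  grey grey grey: 5
  grey grey friend: 3
  friend grey grey: 2
  grey friend hear: 2
  friend hear friend: 2
  hear grey grey: 2
  … (21 more, each ≤ 2)

"grey grey grey", 5 times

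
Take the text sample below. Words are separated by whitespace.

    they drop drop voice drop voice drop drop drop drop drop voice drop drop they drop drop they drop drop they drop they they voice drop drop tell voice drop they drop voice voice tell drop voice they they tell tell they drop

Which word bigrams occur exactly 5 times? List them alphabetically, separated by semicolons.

Bigram counts meeting the condition (exactly 5 times):
  drop they: 5
  drop voice: 5
  voice drop: 5

drop they; drop voice; voice drop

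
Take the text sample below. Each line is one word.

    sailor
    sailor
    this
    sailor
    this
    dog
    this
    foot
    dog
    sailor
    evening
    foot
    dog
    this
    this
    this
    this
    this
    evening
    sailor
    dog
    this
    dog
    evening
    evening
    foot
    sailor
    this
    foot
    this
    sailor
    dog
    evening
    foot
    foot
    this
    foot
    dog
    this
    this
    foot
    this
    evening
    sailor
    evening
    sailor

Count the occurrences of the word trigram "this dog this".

1

Scanning the 44 overlapping trigram windows for "this dog this":
  position 5–7: this dog this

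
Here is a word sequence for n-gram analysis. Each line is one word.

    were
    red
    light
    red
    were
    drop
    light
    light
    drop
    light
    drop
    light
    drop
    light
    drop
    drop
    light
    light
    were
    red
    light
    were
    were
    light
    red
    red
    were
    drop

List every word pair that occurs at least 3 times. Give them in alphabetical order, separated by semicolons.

Bigram counts meeting the condition (at least 3 times):
  drop light: 5
  light drop: 4

drop light; light drop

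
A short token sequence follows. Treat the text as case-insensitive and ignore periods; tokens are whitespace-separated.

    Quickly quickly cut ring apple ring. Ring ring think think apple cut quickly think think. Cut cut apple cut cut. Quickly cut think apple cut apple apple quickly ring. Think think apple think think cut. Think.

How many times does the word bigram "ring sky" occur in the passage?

0

Scanning the 35 overlapping bigram windows for "ring sky":
  (none found)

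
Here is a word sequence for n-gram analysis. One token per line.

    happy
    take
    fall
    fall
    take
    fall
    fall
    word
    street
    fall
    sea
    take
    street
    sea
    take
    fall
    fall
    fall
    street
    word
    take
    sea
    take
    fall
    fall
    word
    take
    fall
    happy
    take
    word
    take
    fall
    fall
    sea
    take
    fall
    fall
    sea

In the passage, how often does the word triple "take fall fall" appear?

Scanning the 37 overlapping trigram windows for "take fall fall":
  position 2–4: take fall fall
  position 5–7: take fall fall
  position 15–17: take fall fall
  position 23–25: take fall fall
  position 32–34: take fall fall
  position 36–38: take fall fall

6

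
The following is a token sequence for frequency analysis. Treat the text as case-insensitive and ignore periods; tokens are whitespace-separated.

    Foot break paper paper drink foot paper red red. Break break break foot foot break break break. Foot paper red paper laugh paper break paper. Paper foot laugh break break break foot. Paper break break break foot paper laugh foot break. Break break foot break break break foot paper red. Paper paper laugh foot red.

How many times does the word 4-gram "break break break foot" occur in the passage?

6

Scanning the 52 overlapping 4-gram windows for "break break break foot":
  position 10–13: break break break foot
  position 15–18: break break break foot
  position 29–32: break break break foot
  position 34–37: break break break foot
  position 41–44: break break break foot
  position 45–48: break break break foot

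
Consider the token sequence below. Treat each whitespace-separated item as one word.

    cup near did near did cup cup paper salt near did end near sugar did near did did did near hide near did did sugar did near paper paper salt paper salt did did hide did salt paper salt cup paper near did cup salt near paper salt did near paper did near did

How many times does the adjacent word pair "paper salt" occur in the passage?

Scanning the 53 overlapping bigram windows for "paper salt":
  position 8–9: paper salt
  position 29–30: paper salt
  position 31–32: paper salt
  position 38–39: paper salt
  position 47–48: paper salt

5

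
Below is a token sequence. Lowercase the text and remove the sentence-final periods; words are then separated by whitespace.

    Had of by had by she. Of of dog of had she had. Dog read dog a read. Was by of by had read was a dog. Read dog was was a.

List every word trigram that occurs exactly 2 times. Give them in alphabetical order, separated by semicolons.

Trigram counts meeting the condition (exactly 2 times):
  dog read dog: 2
  of by had: 2

dog read dog; of by had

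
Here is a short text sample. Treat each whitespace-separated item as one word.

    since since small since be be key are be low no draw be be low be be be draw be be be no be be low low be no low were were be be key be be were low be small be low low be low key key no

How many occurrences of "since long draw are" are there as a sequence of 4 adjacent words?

0

Scanning the 46 overlapping 4-gram windows for "since long draw are":
  (none found)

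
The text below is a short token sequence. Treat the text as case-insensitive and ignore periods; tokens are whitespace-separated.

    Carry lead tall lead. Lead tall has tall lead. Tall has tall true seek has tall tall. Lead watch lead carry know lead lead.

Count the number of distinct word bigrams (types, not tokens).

15

24 tokens → 23 bigram windows in total.
Repeated bigrams (each contributes count−1 duplicates):
  has tall: 3
  lead tall: 3
  tall lead: 3
  lead lead: 2
  tall has: 2
8 duplicate windows → 23 − 8 = 15 distinct.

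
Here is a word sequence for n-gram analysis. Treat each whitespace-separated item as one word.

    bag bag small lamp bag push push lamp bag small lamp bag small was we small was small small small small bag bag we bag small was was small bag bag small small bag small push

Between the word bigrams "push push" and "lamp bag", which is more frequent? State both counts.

"lamp bag" (3 vs 1)

"push push": 1 occurrence
"lamp bag": 3 occurrences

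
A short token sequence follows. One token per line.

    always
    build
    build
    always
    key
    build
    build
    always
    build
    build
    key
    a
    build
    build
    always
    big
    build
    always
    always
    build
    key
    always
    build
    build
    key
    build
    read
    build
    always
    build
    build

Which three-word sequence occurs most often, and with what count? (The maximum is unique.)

Trigram frequencies (highest first):
  always build build: 4
  build build always: 3
  build always build: 2
  build build key: 2
  build always key: 1
  always key build: 1
  … (16 more, each ≤ 1)

"always build build", 4 times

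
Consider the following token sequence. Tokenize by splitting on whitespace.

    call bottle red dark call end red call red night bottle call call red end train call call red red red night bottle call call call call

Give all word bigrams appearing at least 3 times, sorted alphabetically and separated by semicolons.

call call; call red

Bigram counts meeting the condition (at least 3 times):
  call call: 5
  call red: 3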